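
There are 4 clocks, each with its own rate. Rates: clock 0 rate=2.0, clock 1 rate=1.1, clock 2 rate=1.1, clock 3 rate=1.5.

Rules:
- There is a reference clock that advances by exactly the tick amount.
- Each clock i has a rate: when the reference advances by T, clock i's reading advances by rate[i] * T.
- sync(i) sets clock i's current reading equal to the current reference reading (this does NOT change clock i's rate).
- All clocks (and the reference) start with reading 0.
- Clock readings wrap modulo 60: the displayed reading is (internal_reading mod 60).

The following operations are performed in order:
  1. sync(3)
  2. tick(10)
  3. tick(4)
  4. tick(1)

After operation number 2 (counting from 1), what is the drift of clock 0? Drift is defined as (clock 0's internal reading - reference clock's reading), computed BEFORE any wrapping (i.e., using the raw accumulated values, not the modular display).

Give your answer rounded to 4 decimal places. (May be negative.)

After op 1 sync(3): ref=0.0000 raw=[0.0000 0.0000 0.0000 0.0000]
After op 2 tick(10): ref=10.0000 raw=[20.0000 11.0000 11.0000 15.0000]
Drift of clock 0 after op 2: 20.0000 - 10.0000 = 10.0000

Answer: 10.0000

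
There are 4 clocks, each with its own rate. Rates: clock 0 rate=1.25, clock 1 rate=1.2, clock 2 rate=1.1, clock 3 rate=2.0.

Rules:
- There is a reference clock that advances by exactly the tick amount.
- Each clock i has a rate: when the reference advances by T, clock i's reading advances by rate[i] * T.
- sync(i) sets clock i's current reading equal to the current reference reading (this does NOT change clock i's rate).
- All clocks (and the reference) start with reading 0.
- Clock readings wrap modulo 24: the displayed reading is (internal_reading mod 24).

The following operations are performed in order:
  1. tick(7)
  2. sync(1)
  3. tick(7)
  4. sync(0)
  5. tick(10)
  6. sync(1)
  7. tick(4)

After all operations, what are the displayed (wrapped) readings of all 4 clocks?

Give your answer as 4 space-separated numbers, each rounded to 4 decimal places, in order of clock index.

Answer: 7.5000 4.8000 6.8000 8.0000

Derivation:
After op 1 tick(7): ref=7.0000 raw=[8.7500 8.4000 7.7000 14.0000]
After op 2 sync(1): ref=7.0000 raw=[8.7500 7.0000 7.7000 14.0000]
After op 3 tick(7): ref=14.0000 raw=[17.5000 15.4000 15.4000 28.0000]
After op 4 sync(0): ref=14.0000 raw=[14.0000 15.4000 15.4000 28.0000]
After op 5 tick(10): ref=24.0000 raw=[26.5000 27.4000 26.4000 48.0000]
After op 6 sync(1): ref=24.0000 raw=[26.5000 24.0000 26.4000 48.0000]
After op 7 tick(4): ref=28.0000 raw=[31.5000 28.8000 30.8000 56.0000]
Wrap final raw readings (mod 24): 31.5000 mod 24 = 7.5000; 28.8000 mod 24 = 4.8000; 30.8000 mod 24 = 6.8000; 56.0000 mod 24 = 8.0000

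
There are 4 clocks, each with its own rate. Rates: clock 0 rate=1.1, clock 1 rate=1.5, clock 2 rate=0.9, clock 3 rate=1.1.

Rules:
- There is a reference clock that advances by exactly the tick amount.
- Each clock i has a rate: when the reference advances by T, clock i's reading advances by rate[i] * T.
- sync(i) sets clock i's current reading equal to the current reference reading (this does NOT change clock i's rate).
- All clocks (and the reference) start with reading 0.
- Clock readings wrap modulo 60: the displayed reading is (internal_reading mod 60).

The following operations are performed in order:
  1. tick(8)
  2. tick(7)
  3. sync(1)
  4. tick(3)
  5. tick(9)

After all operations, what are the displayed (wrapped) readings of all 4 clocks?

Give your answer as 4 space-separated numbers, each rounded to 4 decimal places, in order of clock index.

After op 1 tick(8): ref=8.0000 raw=[8.8000 12.0000 7.2000 8.8000]
After op 2 tick(7): ref=15.0000 raw=[16.5000 22.5000 13.5000 16.5000]
After op 3 sync(1): ref=15.0000 raw=[16.5000 15.0000 13.5000 16.5000]
After op 4 tick(3): ref=18.0000 raw=[19.8000 19.5000 16.2000 19.8000]
After op 5 tick(9): ref=27.0000 raw=[29.7000 33.0000 24.3000 29.7000]
Wrap final raw readings (mod 60): 29.7000 mod 60 = 29.7000; 33.0000 mod 60 = 33.0000; 24.3000 mod 60 = 24.3000; 29.7000 mod 60 = 29.7000

Answer: 29.7000 33.0000 24.3000 29.7000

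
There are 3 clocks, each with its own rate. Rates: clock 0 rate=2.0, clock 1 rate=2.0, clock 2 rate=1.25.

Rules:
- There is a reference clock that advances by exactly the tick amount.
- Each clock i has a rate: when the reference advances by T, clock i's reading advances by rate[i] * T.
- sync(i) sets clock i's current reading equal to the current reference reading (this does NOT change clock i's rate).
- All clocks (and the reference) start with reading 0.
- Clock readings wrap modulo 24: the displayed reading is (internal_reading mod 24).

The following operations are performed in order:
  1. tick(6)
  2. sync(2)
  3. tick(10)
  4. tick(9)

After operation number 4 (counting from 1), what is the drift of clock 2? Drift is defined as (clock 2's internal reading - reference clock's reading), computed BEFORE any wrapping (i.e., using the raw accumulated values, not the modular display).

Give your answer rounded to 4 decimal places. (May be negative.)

After op 1 tick(6): ref=6.0000 raw=[12.0000 12.0000 7.5000]
After op 2 sync(2): ref=6.0000 raw=[12.0000 12.0000 6.0000]
After op 3 tick(10): ref=16.0000 raw=[32.0000 32.0000 18.5000]
After op 4 tick(9): ref=25.0000 raw=[50.0000 50.0000 29.7500]
Drift of clock 2 after op 4: 29.7500 - 25.0000 = 4.7500

Answer: 4.7500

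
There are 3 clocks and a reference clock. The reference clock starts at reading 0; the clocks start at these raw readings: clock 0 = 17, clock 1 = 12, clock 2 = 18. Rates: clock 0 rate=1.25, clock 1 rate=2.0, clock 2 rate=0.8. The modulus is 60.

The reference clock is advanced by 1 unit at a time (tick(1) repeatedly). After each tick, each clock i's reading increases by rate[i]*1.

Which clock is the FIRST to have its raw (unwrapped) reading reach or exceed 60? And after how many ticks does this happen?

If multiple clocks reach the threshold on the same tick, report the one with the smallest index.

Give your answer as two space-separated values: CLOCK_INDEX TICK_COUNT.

clock 0: start=17, rate=1.25, needs 60-17 = 43; ticks = ceil(43/1.25) = ceil(34.4000) = 35; reading at tick 35 = 17 + 1.25*35 = 60.7500
clock 1: start=12, rate=2.0, needs 60-12 = 48; ticks = ceil(48/2.0) = ceil(24.0000) = 24; reading at tick 24 = 12 + 2.0*24 = 60.0000
clock 2: start=18, rate=0.8, needs 60-18 = 42; ticks = ceil(42/0.8) = ceil(52.5000) = 53; reading at tick 53 = 18 + 0.8*53 = 60.4000
Minimum tick count = 24; winners = [1]; smallest index = 1

Answer: 1 24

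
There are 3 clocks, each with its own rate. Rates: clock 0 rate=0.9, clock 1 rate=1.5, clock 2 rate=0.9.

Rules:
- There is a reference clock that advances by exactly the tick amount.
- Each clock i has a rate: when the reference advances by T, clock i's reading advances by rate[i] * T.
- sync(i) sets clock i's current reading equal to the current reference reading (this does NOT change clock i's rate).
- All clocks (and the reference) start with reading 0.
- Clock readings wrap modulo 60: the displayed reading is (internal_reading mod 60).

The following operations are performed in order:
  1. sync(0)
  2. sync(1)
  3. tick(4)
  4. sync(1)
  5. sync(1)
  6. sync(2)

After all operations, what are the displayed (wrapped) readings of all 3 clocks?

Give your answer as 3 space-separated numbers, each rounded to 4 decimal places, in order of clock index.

Answer: 3.6000 4.0000 4.0000

Derivation:
After op 1 sync(0): ref=0.0000 raw=[0.0000 0.0000 0.0000]
After op 2 sync(1): ref=0.0000 raw=[0.0000 0.0000 0.0000]
After op 3 tick(4): ref=4.0000 raw=[3.6000 6.0000 3.6000]
After op 4 sync(1): ref=4.0000 raw=[3.6000 4.0000 3.6000]
After op 5 sync(1): ref=4.0000 raw=[3.6000 4.0000 3.6000]
After op 6 sync(2): ref=4.0000 raw=[3.6000 4.0000 4.0000]
Wrap final raw readings (mod 60): 3.6000 mod 60 = 3.6000; 4.0000 mod 60 = 4.0000; 4.0000 mod 60 = 4.0000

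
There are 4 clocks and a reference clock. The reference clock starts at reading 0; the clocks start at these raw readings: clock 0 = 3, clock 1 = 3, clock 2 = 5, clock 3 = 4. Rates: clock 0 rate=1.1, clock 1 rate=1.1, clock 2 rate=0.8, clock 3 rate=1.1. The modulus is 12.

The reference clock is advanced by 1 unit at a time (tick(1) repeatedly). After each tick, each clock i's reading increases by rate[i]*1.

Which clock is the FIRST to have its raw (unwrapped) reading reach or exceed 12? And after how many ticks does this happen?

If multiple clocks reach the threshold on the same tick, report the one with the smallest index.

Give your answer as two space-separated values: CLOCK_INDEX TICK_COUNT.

Answer: 3 8

Derivation:
clock 0: start=3, rate=1.1, needs 12-3 = 9; ticks = ceil(9/1.1) = ceil(8.1818) = 9; reading at tick 9 = 3 + 1.1*9 = 12.9000
clock 1: start=3, rate=1.1, needs 12-3 = 9; ticks = ceil(9/1.1) = ceil(8.1818) = 9; reading at tick 9 = 3 + 1.1*9 = 12.9000
clock 2: start=5, rate=0.8, needs 12-5 = 7; ticks = ceil(7/0.8) = ceil(8.7500) = 9; reading at tick 9 = 5 + 0.8*9 = 12.2000
clock 3: start=4, rate=1.1, needs 12-4 = 8; ticks = ceil(8/1.1) = ceil(7.2727) = 8; reading at tick 8 = 4 + 1.1*8 = 12.8000
Minimum tick count = 8; winners = [3]; smallest index = 3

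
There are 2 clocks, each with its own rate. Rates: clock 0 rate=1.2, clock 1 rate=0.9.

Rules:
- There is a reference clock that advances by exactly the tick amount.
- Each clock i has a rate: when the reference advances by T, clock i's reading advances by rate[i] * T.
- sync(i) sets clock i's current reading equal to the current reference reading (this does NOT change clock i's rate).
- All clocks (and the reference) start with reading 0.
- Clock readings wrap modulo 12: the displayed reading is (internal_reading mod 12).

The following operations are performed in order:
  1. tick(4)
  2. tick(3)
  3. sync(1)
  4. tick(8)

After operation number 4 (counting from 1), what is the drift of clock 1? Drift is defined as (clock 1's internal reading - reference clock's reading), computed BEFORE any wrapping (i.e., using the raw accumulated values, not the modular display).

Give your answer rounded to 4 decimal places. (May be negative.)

After op 1 tick(4): ref=4.0000 raw=[4.8000 3.6000]
After op 2 tick(3): ref=7.0000 raw=[8.4000 6.3000]
After op 3 sync(1): ref=7.0000 raw=[8.4000 7.0000]
After op 4 tick(8): ref=15.0000 raw=[18.0000 14.2000]
Drift of clock 1 after op 4: 14.2000 - 15.0000 = -0.8000

Answer: -0.8000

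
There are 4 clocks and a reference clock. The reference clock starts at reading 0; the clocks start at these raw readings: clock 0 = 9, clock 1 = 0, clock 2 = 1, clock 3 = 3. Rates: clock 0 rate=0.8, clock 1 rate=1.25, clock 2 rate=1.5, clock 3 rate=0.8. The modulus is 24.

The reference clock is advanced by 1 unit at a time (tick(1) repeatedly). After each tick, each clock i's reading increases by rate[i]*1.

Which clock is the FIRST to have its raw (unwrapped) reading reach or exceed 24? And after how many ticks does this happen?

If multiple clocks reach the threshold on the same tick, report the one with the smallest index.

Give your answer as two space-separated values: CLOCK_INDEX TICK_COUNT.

clock 0: start=9, rate=0.8, needs 24-9 = 15; ticks = ceil(15/0.8) = ceil(18.7500) = 19; reading at tick 19 = 9 + 0.8*19 = 24.2000
clock 1: start=0, rate=1.25, needs 24-0 = 24; ticks = ceil(24/1.25) = ceil(19.2000) = 20; reading at tick 20 = 0 + 1.25*20 = 25.0000
clock 2: start=1, rate=1.5, needs 24-1 = 23; ticks = ceil(23/1.5) = ceil(15.3333) = 16; reading at tick 16 = 1 + 1.5*16 = 25.0000
clock 3: start=3, rate=0.8, needs 24-3 = 21; ticks = ceil(21/0.8) = ceil(26.2500) = 27; reading at tick 27 = 3 + 0.8*27 = 24.6000
Minimum tick count = 16; winners = [2]; smallest index = 2

Answer: 2 16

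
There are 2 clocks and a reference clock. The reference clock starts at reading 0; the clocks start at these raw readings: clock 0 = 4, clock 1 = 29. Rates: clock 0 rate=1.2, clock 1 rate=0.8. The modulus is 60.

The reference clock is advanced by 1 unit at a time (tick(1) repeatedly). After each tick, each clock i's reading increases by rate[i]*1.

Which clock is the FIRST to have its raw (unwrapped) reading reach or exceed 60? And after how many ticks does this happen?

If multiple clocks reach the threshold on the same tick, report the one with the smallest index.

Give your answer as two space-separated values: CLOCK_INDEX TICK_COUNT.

Answer: 1 39

Derivation:
clock 0: start=4, rate=1.2, needs 60-4 = 56; ticks = ceil(56/1.2) = ceil(46.6667) = 47; reading at tick 47 = 4 + 1.2*47 = 60.4000
clock 1: start=29, rate=0.8, needs 60-29 = 31; ticks = ceil(31/0.8) = ceil(38.7500) = 39; reading at tick 39 = 29 + 0.8*39 = 60.2000
Minimum tick count = 39; winners = [1]; smallest index = 1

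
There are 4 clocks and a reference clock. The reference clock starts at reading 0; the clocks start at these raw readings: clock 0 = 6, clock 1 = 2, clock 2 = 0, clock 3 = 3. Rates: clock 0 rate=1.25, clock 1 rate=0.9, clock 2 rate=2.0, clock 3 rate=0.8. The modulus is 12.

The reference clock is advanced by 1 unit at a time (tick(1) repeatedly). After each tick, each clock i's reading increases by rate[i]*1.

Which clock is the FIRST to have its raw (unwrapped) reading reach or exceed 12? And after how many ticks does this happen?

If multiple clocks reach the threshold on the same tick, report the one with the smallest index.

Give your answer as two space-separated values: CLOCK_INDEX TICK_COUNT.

Answer: 0 5

Derivation:
clock 0: start=6, rate=1.25, needs 12-6 = 6; ticks = ceil(6/1.25) = ceil(4.8000) = 5; reading at tick 5 = 6 + 1.25*5 = 12.2500
clock 1: start=2, rate=0.9, needs 12-2 = 10; ticks = ceil(10/0.9) = ceil(11.1111) = 12; reading at tick 12 = 2 + 0.9*12 = 12.8000
clock 2: start=0, rate=2.0, needs 12-0 = 12; ticks = ceil(12/2.0) = ceil(6.0000) = 6; reading at tick 6 = 0 + 2.0*6 = 12.0000
clock 3: start=3, rate=0.8, needs 12-3 = 9; ticks = ceil(9/0.8) = ceil(11.2500) = 12; reading at tick 12 = 3 + 0.8*12 = 12.6000
Minimum tick count = 5; winners = [0]; smallest index = 0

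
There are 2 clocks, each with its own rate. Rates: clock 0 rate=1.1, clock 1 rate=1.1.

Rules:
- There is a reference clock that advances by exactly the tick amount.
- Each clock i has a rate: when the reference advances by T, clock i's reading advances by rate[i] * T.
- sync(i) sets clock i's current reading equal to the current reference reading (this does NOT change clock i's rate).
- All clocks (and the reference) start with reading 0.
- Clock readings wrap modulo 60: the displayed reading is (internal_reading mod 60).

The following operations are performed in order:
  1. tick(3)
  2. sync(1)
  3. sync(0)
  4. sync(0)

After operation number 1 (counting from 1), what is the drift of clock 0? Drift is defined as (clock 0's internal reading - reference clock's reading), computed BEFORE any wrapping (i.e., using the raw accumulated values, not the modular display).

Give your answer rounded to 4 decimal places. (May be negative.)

After op 1 tick(3): ref=3.0000 raw=[3.3000 3.3000]
Drift of clock 0 after op 1: 3.3000 - 3.0000 = 0.3000

Answer: 0.3000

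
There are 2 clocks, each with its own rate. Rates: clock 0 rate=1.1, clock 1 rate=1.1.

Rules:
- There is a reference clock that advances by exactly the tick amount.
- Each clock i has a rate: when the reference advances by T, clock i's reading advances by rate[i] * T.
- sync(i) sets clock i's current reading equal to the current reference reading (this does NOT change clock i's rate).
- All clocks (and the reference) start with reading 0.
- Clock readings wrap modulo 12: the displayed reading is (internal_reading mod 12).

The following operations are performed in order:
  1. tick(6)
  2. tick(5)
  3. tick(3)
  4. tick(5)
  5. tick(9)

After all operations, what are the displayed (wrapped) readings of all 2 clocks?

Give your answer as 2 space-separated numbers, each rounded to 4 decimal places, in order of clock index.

Answer: 6.8000 6.8000

Derivation:
After op 1 tick(6): ref=6.0000 raw=[6.6000 6.6000]
After op 2 tick(5): ref=11.0000 raw=[12.1000 12.1000]
After op 3 tick(3): ref=14.0000 raw=[15.4000 15.4000]
After op 4 tick(5): ref=19.0000 raw=[20.9000 20.9000]
After op 5 tick(9): ref=28.0000 raw=[30.8000 30.8000]
Wrap final raw readings (mod 12): 30.8000 mod 12 = 6.8000; 30.8000 mod 12 = 6.8000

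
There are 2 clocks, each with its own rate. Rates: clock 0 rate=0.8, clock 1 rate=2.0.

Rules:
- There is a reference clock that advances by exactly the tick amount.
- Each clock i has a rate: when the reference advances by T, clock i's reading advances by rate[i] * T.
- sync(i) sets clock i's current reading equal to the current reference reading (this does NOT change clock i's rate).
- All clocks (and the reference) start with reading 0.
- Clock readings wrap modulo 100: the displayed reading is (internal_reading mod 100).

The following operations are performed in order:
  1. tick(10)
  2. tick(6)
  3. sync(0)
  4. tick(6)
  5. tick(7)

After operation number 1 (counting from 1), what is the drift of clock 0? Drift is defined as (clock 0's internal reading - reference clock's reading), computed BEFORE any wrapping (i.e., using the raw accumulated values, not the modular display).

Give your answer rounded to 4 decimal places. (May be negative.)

After op 1 tick(10): ref=10.0000 raw=[8.0000 20.0000]
Drift of clock 0 after op 1: 8.0000 - 10.0000 = -2.0000

Answer: -2.0000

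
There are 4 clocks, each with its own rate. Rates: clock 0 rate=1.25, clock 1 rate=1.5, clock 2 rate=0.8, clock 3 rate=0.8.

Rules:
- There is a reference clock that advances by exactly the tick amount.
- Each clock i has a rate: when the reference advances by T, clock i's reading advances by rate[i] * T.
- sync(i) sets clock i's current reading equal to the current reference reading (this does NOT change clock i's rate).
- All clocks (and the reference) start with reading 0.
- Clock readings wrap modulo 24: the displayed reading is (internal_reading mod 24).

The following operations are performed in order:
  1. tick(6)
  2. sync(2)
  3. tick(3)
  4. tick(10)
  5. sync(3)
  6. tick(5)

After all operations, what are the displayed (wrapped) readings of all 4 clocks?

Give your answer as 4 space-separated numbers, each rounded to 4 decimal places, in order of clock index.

After op 1 tick(6): ref=6.0000 raw=[7.5000 9.0000 4.8000 4.8000]
After op 2 sync(2): ref=6.0000 raw=[7.5000 9.0000 6.0000 4.8000]
After op 3 tick(3): ref=9.0000 raw=[11.2500 13.5000 8.4000 7.2000]
After op 4 tick(10): ref=19.0000 raw=[23.7500 28.5000 16.4000 15.2000]
After op 5 sync(3): ref=19.0000 raw=[23.7500 28.5000 16.4000 19.0000]
After op 6 tick(5): ref=24.0000 raw=[30.0000 36.0000 20.4000 23.0000]
Wrap final raw readings (mod 24): 30.0000 mod 24 = 6.0000; 36.0000 mod 24 = 12.0000; 20.4000 mod 24 = 20.4000; 23.0000 mod 24 = 23.0000

Answer: 6.0000 12.0000 20.4000 23.0000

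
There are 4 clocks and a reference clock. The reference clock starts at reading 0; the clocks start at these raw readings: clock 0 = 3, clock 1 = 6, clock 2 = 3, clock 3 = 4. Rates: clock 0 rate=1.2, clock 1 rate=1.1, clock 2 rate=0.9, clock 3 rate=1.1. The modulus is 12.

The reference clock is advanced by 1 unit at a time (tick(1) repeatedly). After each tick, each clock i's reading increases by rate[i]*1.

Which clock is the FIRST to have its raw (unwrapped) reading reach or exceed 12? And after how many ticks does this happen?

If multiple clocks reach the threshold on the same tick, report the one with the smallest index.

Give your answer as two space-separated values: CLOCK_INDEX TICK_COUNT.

Answer: 1 6

Derivation:
clock 0: start=3, rate=1.2, needs 12-3 = 9; ticks = ceil(9/1.2) = ceil(7.5000) = 8; reading at tick 8 = 3 + 1.2*8 = 12.6000
clock 1: start=6, rate=1.1, needs 12-6 = 6; ticks = ceil(6/1.1) = ceil(5.4545) = 6; reading at tick 6 = 6 + 1.1*6 = 12.6000
clock 2: start=3, rate=0.9, needs 12-3 = 9; ticks = ceil(9/0.9) = ceil(10.0000) = 10; reading at tick 10 = 3 + 0.9*10 = 12.0000
clock 3: start=4, rate=1.1, needs 12-4 = 8; ticks = ceil(8/1.1) = ceil(7.2727) = 8; reading at tick 8 = 4 + 1.1*8 = 12.8000
Minimum tick count = 6; winners = [1]; smallest index = 1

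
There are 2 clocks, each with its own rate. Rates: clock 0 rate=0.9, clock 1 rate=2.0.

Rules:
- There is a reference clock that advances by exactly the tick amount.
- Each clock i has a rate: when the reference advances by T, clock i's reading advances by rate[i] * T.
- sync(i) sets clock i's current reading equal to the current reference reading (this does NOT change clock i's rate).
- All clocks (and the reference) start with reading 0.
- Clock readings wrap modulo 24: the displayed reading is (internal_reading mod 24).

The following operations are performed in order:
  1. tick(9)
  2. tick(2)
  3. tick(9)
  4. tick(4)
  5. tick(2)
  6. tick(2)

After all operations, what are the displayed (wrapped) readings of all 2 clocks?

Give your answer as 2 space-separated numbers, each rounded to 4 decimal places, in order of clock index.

Answer: 1.2000 8.0000

Derivation:
After op 1 tick(9): ref=9.0000 raw=[8.1000 18.0000]
After op 2 tick(2): ref=11.0000 raw=[9.9000 22.0000]
After op 3 tick(9): ref=20.0000 raw=[18.0000 40.0000]
After op 4 tick(4): ref=24.0000 raw=[21.6000 48.0000]
After op 5 tick(2): ref=26.0000 raw=[23.4000 52.0000]
After op 6 tick(2): ref=28.0000 raw=[25.2000 56.0000]
Wrap final raw readings (mod 24): 25.2000 mod 24 = 1.2000; 56.0000 mod 24 = 8.0000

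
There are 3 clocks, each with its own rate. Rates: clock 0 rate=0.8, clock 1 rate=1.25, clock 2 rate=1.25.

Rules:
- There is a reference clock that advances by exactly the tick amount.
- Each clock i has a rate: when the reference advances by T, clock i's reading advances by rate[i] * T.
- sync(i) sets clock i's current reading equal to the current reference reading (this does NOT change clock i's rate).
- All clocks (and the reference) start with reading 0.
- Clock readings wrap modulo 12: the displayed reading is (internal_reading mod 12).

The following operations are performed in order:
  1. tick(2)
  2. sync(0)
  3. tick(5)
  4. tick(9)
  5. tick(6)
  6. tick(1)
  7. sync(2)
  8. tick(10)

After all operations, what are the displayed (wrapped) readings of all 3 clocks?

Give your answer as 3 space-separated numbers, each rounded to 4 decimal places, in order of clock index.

After op 1 tick(2): ref=2.0000 raw=[1.6000 2.5000 2.5000]
After op 2 sync(0): ref=2.0000 raw=[2.0000 2.5000 2.5000]
After op 3 tick(5): ref=7.0000 raw=[6.0000 8.7500 8.7500]
After op 4 tick(9): ref=16.0000 raw=[13.2000 20.0000 20.0000]
After op 5 tick(6): ref=22.0000 raw=[18.0000 27.5000 27.5000]
After op 6 tick(1): ref=23.0000 raw=[18.8000 28.7500 28.7500]
After op 7 sync(2): ref=23.0000 raw=[18.8000 28.7500 23.0000]
After op 8 tick(10): ref=33.0000 raw=[26.8000 41.2500 35.5000]
Wrap final raw readings (mod 12): 26.8000 mod 12 = 2.8000; 41.2500 mod 12 = 5.2500; 35.5000 mod 12 = 11.5000

Answer: 2.8000 5.2500 11.5000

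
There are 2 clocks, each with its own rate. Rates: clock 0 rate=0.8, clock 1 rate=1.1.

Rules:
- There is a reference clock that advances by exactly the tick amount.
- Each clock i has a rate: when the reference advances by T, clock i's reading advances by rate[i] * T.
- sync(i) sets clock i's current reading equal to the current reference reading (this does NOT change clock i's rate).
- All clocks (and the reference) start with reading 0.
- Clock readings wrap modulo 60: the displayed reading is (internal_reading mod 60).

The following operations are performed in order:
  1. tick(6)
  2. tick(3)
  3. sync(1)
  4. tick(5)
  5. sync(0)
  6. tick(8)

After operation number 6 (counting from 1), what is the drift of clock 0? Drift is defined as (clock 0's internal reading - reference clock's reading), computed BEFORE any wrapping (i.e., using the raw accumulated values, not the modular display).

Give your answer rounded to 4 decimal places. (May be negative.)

After op 1 tick(6): ref=6.0000 raw=[4.8000 6.6000]
After op 2 tick(3): ref=9.0000 raw=[7.2000 9.9000]
After op 3 sync(1): ref=9.0000 raw=[7.2000 9.0000]
After op 4 tick(5): ref=14.0000 raw=[11.2000 14.5000]
After op 5 sync(0): ref=14.0000 raw=[14.0000 14.5000]
After op 6 tick(8): ref=22.0000 raw=[20.4000 23.3000]
Drift of clock 0 after op 6: 20.4000 - 22.0000 = -1.6000

Answer: -1.6000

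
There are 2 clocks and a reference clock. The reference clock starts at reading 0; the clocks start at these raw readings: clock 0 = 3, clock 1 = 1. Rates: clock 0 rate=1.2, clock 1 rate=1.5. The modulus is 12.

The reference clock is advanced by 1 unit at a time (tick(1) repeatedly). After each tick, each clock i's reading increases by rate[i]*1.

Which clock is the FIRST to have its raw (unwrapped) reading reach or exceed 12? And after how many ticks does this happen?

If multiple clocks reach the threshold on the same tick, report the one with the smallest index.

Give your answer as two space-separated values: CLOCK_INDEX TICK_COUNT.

clock 0: start=3, rate=1.2, needs 12-3 = 9; ticks = ceil(9/1.2) = ceil(7.5000) = 8; reading at tick 8 = 3 + 1.2*8 = 12.6000
clock 1: start=1, rate=1.5, needs 12-1 = 11; ticks = ceil(11/1.5) = ceil(7.3333) = 8; reading at tick 8 = 1 + 1.5*8 = 13.0000
Minimum tick count = 8; winners = [0, 1]; smallest index = 0

Answer: 0 8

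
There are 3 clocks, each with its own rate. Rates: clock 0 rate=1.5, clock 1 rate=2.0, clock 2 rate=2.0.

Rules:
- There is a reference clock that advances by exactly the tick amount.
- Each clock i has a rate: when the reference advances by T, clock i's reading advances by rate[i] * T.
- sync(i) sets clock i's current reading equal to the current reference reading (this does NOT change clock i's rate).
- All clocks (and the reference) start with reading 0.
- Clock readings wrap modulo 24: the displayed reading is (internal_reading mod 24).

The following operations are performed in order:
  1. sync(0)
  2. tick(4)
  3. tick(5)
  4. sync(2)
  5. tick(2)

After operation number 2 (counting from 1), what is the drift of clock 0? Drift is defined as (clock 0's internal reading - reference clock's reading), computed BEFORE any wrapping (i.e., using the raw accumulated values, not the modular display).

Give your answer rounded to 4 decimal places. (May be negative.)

After op 1 sync(0): ref=0.0000 raw=[0.0000 0.0000 0.0000]
After op 2 tick(4): ref=4.0000 raw=[6.0000 8.0000 8.0000]
Drift of clock 0 after op 2: 6.0000 - 4.0000 = 2.0000

Answer: 2.0000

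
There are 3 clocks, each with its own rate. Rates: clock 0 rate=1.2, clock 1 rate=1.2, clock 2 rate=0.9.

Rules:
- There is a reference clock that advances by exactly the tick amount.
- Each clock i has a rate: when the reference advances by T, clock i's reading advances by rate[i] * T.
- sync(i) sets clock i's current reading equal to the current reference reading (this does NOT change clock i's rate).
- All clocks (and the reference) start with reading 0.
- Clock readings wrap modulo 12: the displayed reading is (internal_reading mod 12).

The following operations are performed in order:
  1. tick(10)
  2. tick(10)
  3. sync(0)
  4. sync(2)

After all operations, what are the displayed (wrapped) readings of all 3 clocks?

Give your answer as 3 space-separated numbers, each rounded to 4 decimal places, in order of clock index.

After op 1 tick(10): ref=10.0000 raw=[12.0000 12.0000 9.0000]
After op 2 tick(10): ref=20.0000 raw=[24.0000 24.0000 18.0000]
After op 3 sync(0): ref=20.0000 raw=[20.0000 24.0000 18.0000]
After op 4 sync(2): ref=20.0000 raw=[20.0000 24.0000 20.0000]
Wrap final raw readings (mod 12): 20.0000 mod 12 = 8.0000; 24.0000 mod 12 = 0.0000; 20.0000 mod 12 = 8.0000

Answer: 8.0000 0.0000 8.0000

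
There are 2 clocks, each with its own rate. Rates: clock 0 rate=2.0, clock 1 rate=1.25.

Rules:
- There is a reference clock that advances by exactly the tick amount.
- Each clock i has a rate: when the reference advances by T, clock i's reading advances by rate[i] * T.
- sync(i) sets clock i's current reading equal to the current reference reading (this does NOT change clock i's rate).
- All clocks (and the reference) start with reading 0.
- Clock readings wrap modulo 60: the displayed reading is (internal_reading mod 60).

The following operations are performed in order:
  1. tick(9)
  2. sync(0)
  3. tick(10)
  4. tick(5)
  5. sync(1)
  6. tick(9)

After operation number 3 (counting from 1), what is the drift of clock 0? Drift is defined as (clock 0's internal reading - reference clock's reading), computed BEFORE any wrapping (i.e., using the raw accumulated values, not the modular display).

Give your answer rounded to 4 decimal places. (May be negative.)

Answer: 10.0000

Derivation:
After op 1 tick(9): ref=9.0000 raw=[18.0000 11.2500]
After op 2 sync(0): ref=9.0000 raw=[9.0000 11.2500]
After op 3 tick(10): ref=19.0000 raw=[29.0000 23.7500]
Drift of clock 0 after op 3: 29.0000 - 19.0000 = 10.0000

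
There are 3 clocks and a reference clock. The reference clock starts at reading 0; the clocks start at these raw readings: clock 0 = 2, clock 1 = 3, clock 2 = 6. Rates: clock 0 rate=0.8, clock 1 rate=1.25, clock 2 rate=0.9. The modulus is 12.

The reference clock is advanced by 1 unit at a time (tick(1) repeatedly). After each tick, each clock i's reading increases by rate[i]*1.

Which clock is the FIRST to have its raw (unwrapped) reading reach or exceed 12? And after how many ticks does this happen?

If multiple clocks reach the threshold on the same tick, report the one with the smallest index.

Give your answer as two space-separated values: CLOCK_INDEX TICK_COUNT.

Answer: 2 7

Derivation:
clock 0: start=2, rate=0.8, needs 12-2 = 10; ticks = ceil(10/0.8) = ceil(12.5000) = 13; reading at tick 13 = 2 + 0.8*13 = 12.4000
clock 1: start=3, rate=1.25, needs 12-3 = 9; ticks = ceil(9/1.25) = ceil(7.2000) = 8; reading at tick 8 = 3 + 1.25*8 = 13.0000
clock 2: start=6, rate=0.9, needs 12-6 = 6; ticks = ceil(6/0.9) = ceil(6.6667) = 7; reading at tick 7 = 6 + 0.9*7 = 12.3000
Minimum tick count = 7; winners = [2]; smallest index = 2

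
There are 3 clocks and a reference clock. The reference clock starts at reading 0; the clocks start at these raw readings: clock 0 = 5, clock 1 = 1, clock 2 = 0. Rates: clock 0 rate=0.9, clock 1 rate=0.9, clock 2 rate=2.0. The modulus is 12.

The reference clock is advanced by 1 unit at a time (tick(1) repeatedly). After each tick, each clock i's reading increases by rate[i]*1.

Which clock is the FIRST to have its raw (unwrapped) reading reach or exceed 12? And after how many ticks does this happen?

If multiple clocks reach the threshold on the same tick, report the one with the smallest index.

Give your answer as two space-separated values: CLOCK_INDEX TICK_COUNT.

clock 0: start=5, rate=0.9, needs 12-5 = 7; ticks = ceil(7/0.9) = ceil(7.7778) = 8; reading at tick 8 = 5 + 0.9*8 = 12.2000
clock 1: start=1, rate=0.9, needs 12-1 = 11; ticks = ceil(11/0.9) = ceil(12.2222) = 13; reading at tick 13 = 1 + 0.9*13 = 12.7000
clock 2: start=0, rate=2.0, needs 12-0 = 12; ticks = ceil(12/2.0) = ceil(6.0000) = 6; reading at tick 6 = 0 + 2.0*6 = 12.0000
Minimum tick count = 6; winners = [2]; smallest index = 2

Answer: 2 6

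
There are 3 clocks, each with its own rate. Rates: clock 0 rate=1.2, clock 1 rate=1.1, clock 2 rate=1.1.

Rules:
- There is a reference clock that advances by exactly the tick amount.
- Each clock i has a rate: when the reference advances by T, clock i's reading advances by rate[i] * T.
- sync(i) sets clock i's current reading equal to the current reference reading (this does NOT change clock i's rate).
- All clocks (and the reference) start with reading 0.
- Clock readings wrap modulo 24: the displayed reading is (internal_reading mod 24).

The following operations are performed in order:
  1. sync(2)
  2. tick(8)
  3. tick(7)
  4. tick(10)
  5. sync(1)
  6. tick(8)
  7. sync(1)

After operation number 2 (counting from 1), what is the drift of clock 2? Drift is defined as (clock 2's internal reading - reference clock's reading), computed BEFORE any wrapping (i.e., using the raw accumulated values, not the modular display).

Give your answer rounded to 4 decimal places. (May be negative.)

Answer: 0.8000

Derivation:
After op 1 sync(2): ref=0.0000 raw=[0.0000 0.0000 0.0000]
After op 2 tick(8): ref=8.0000 raw=[9.6000 8.8000 8.8000]
Drift of clock 2 after op 2: 8.8000 - 8.0000 = 0.8000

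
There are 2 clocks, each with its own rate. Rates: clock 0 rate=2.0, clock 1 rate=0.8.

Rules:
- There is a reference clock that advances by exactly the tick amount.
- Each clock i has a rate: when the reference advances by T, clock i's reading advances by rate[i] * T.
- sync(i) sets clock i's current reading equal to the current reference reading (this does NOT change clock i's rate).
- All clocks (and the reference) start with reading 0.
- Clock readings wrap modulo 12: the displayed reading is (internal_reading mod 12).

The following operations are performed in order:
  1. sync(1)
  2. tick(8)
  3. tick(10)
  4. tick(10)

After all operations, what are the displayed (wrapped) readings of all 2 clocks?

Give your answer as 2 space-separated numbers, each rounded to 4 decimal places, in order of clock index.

Answer: 8.0000 10.4000

Derivation:
After op 1 sync(1): ref=0.0000 raw=[0.0000 0.0000]
After op 2 tick(8): ref=8.0000 raw=[16.0000 6.4000]
After op 3 tick(10): ref=18.0000 raw=[36.0000 14.4000]
After op 4 tick(10): ref=28.0000 raw=[56.0000 22.4000]
Wrap final raw readings (mod 12): 56.0000 mod 12 = 8.0000; 22.4000 mod 12 = 10.4000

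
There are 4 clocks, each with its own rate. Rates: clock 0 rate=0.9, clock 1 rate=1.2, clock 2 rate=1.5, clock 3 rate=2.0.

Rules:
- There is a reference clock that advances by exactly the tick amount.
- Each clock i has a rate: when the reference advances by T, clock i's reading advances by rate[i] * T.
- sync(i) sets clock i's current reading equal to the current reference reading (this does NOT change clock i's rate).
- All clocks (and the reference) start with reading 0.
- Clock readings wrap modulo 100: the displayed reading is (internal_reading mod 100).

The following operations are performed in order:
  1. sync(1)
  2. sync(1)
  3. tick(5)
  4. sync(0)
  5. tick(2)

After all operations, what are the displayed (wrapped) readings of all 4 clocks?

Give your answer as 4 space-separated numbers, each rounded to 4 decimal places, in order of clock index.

Answer: 6.8000 8.4000 10.5000 14.0000

Derivation:
After op 1 sync(1): ref=0.0000 raw=[0.0000 0.0000 0.0000 0.0000]
After op 2 sync(1): ref=0.0000 raw=[0.0000 0.0000 0.0000 0.0000]
After op 3 tick(5): ref=5.0000 raw=[4.5000 6.0000 7.5000 10.0000]
After op 4 sync(0): ref=5.0000 raw=[5.0000 6.0000 7.5000 10.0000]
After op 5 tick(2): ref=7.0000 raw=[6.8000 8.4000 10.5000 14.0000]
Wrap final raw readings (mod 100): 6.8000 mod 100 = 6.8000; 8.4000 mod 100 = 8.4000; 10.5000 mod 100 = 10.5000; 14.0000 mod 100 = 14.0000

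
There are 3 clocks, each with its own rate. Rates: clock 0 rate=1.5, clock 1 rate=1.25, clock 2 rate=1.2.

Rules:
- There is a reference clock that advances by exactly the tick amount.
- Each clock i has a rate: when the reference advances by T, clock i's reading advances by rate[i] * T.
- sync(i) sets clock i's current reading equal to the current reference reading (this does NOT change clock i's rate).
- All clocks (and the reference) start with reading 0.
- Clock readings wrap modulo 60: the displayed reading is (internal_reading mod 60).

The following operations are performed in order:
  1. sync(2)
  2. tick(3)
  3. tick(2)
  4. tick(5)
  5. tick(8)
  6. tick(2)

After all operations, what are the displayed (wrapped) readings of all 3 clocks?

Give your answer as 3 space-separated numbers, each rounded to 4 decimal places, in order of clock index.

Answer: 30.0000 25.0000 24.0000

Derivation:
After op 1 sync(2): ref=0.0000 raw=[0.0000 0.0000 0.0000]
After op 2 tick(3): ref=3.0000 raw=[4.5000 3.7500 3.6000]
After op 3 tick(2): ref=5.0000 raw=[7.5000 6.2500 6.0000]
After op 4 tick(5): ref=10.0000 raw=[15.0000 12.5000 12.0000]
After op 5 tick(8): ref=18.0000 raw=[27.0000 22.5000 21.6000]
After op 6 tick(2): ref=20.0000 raw=[30.0000 25.0000 24.0000]
Wrap final raw readings (mod 60): 30.0000 mod 60 = 30.0000; 25.0000 mod 60 = 25.0000; 24.0000 mod 60 = 24.0000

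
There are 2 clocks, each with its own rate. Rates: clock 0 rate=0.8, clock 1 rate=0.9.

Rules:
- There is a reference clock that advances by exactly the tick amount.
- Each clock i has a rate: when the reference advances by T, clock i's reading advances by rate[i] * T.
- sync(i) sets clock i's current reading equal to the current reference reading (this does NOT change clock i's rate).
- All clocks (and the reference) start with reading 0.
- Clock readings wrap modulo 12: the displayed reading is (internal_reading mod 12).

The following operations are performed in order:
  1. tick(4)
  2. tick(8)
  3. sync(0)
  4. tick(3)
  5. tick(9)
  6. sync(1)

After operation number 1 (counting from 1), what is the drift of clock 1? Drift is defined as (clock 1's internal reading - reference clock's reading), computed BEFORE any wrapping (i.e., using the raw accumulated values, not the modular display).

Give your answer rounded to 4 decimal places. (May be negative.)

After op 1 tick(4): ref=4.0000 raw=[3.2000 3.6000]
Drift of clock 1 after op 1: 3.6000 - 4.0000 = -0.4000

Answer: -0.4000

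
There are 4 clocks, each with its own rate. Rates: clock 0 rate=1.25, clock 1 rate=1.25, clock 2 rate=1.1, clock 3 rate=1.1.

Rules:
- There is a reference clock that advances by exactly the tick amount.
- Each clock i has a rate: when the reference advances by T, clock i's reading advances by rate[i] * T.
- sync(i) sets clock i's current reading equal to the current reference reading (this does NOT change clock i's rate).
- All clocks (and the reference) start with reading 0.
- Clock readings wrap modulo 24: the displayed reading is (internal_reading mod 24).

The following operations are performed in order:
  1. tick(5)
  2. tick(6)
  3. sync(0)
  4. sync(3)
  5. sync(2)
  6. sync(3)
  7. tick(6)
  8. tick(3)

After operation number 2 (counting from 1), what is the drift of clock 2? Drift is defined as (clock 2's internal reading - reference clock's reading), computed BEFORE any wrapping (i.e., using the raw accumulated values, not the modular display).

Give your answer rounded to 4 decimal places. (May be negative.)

After op 1 tick(5): ref=5.0000 raw=[6.2500 6.2500 5.5000 5.5000]
After op 2 tick(6): ref=11.0000 raw=[13.7500 13.7500 12.1000 12.1000]
Drift of clock 2 after op 2: 12.1000 - 11.0000 = 1.1000

Answer: 1.1000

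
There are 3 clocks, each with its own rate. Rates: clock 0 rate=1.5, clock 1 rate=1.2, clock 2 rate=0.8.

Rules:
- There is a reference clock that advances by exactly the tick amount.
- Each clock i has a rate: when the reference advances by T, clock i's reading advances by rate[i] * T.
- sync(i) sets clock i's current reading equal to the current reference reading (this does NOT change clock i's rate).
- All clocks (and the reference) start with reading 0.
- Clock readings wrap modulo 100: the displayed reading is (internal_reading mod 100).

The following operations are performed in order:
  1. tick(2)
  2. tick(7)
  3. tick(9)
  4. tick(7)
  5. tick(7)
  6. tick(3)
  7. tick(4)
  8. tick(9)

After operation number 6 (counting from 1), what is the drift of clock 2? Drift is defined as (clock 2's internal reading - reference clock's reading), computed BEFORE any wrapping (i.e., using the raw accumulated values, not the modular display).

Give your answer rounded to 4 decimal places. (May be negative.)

Answer: -7.0000

Derivation:
After op 1 tick(2): ref=2.0000 raw=[3.0000 2.4000 1.6000]
After op 2 tick(7): ref=9.0000 raw=[13.5000 10.8000 7.2000]
After op 3 tick(9): ref=18.0000 raw=[27.0000 21.6000 14.4000]
After op 4 tick(7): ref=25.0000 raw=[37.5000 30.0000 20.0000]
After op 5 tick(7): ref=32.0000 raw=[48.0000 38.4000 25.6000]
After op 6 tick(3): ref=35.0000 raw=[52.5000 42.0000 28.0000]
Drift of clock 2 after op 6: 28.0000 - 35.0000 = -7.0000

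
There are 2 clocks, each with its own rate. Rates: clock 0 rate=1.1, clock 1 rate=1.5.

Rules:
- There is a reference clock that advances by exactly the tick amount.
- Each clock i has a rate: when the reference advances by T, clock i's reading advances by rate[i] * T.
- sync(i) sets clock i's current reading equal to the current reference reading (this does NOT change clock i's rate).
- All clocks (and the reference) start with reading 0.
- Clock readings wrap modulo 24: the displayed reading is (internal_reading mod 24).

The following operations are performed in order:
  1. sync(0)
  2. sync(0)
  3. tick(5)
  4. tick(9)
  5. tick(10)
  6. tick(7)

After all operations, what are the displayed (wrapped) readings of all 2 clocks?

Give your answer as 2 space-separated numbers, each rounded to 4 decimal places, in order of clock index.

Answer: 10.1000 22.5000

Derivation:
After op 1 sync(0): ref=0.0000 raw=[0.0000 0.0000]
After op 2 sync(0): ref=0.0000 raw=[0.0000 0.0000]
After op 3 tick(5): ref=5.0000 raw=[5.5000 7.5000]
After op 4 tick(9): ref=14.0000 raw=[15.4000 21.0000]
After op 5 tick(10): ref=24.0000 raw=[26.4000 36.0000]
After op 6 tick(7): ref=31.0000 raw=[34.1000 46.5000]
Wrap final raw readings (mod 24): 34.1000 mod 24 = 10.1000; 46.5000 mod 24 = 22.5000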